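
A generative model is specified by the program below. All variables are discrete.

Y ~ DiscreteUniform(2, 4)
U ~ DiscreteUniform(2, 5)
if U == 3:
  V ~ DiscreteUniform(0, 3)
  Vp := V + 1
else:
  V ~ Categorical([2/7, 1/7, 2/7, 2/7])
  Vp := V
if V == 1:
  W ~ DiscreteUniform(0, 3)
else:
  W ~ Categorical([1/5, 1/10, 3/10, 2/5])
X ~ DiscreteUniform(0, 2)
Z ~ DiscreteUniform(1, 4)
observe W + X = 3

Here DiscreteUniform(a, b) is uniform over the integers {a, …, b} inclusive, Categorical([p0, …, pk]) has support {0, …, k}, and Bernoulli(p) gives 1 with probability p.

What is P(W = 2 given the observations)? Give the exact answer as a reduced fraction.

Enumerate traces; 576 have nonzero weight after conditioning:
  (Y=2, U=2, V=0, W=1, X=2, Z=1) weight 1/5040
  (Y=2, U=2, V=0, W=1, X=2, Z=2) weight 1/5040
  (Y=2, U=2, V=0, W=1, X=2, Z=3) weight 1/5040
  (Y=2, U=2, V=0, W=1, X=2, Z=4) weight 1/5040
  (Y=2, U=2, V=0, W=2, X=1, Z=1) weight 1/1680
  (Y=2, U=2, V=0, W=2, X=1, Z=2) weight 1/1680
  (Y=2, U=2, V=0, W=2, X=1, Z=3) weight 1/1680
  (Y=2, U=2, V=0, W=2, X=1, Z=4) weight 1/1680
  (Y=2, U=2, V=0, W=3, X=0, Z=1) weight 1/1260
  … 567 more
Group by W:
  weight(W=1) = 281/6720
  weight(W=2) = 653/6720
  weight(W=3) = 839/6720
Total weight = 281/6720 + 653/6720 + 839/6720 = 591/2240
P(W=1 | obs) = 281/6720 / 591/2240 = 281/1773
P(W=2 | obs) = 653/6720 / 591/2240 = 653/1773
P(W=3 | obs) = 839/6720 / 591/2240 = 839/1773

P(W = 2 | obs) = 653/1773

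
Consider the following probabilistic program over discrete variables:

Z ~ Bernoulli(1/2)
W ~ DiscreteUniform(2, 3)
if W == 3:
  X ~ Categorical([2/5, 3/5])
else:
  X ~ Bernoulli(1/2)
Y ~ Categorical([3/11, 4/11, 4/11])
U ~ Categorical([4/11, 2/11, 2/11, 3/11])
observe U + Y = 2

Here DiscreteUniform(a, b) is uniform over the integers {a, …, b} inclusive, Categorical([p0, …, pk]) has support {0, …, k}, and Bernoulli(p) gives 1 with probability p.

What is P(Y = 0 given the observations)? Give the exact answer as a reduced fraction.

P(Y = 0 | obs) = 1/5

Enumerate traces; 24 have nonzero weight after conditioning:
  (Z=0, W=2, X=0, Y=0, U=2) weight 3/484
  (Z=0, W=2, X=0, Y=1, U=1) weight 1/121
  (Z=0, W=2, X=0, Y=2, U=0) weight 2/121
  (Z=0, W=2, X=1, Y=0, U=2) weight 3/484
  (Z=0, W=2, X=1, Y=1, U=1) weight 1/121
  (Z=0, W=2, X=1, Y=2, U=0) weight 2/121
  (Z=0, W=3, X=0, Y=0, U=2) weight 3/605
  (Z=0, W=3, X=0, Y=1, U=1) weight 4/605
  … 16 more
Group by Y:
  weight(Y=0) = 6/121
  weight(Y=1) = 8/121
  weight(Y=2) = 16/121
Total weight = 6/121 + 8/121 + 16/121 = 30/121
P(Y=0 | obs) = 6/121 / 30/121 = 1/5
P(Y=1 | obs) = 8/121 / 30/121 = 4/15
P(Y=2 | obs) = 16/121 / 30/121 = 8/15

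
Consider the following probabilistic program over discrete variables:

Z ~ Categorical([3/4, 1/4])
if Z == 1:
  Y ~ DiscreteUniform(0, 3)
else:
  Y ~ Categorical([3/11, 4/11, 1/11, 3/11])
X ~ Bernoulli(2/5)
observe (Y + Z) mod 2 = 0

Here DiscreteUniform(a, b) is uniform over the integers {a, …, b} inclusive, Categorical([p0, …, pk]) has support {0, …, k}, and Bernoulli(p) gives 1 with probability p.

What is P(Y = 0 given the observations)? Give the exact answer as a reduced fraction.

Enumerate traces; 8 have nonzero weight after conditioning:
  (Z=0, Y=0, X=0) weight 27/220
  (Z=0, Y=0, X=1) weight 9/110
  (Z=0, Y=2, X=0) weight 9/220
  (Z=0, Y=2, X=1) weight 3/110
  (Z=1, Y=1, X=0) weight 3/80
  (Z=1, Y=1, X=1) weight 1/40
  (Z=1, Y=3, X=0) weight 3/80
  (Z=1, Y=3, X=1) weight 1/40
Group by Y:
  weight(Y=0) = 9/44
  weight(Y=1) = 1/16
  weight(Y=2) = 3/44
  weight(Y=3) = 1/16
Total weight = 9/44 + 1/16 + 3/44 + 1/16 = 35/88
P(Y=0 | obs) = 9/44 / 35/88 = 18/35
P(Y=1 | obs) = 1/16 / 35/88 = 11/70
P(Y=2 | obs) = 3/44 / 35/88 = 6/35
P(Y=3 | obs) = 1/16 / 35/88 = 11/70

P(Y = 0 | obs) = 18/35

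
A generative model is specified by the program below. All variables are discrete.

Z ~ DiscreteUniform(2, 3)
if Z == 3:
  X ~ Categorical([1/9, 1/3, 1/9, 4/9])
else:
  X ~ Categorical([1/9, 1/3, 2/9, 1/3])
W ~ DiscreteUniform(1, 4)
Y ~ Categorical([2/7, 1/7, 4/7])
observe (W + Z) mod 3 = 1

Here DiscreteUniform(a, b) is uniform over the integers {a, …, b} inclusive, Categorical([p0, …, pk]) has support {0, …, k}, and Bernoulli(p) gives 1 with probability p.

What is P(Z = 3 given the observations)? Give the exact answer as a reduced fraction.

Enumerate traces; 36 have nonzero weight after conditioning:
  (Z=2, X=0, W=2, Y=0) weight 1/252
  (Z=2, X=0, W=2, Y=1) weight 1/504
  (Z=2, X=0, W=2, Y=2) weight 1/126
  (Z=2, X=1, W=2, Y=0) weight 1/84
  (Z=2, X=1, W=2, Y=1) weight 1/168
  (Z=2, X=1, W=2, Y=2) weight 1/42
  (Z=2, X=2, W=2, Y=0) weight 1/126
  (Z=2, X=2, W=2, Y=1) weight 1/252
  (Z=3, X=0, W=1, Y=0) weight 1/252
  … 27 more
Group by Z:
  weight(Z=2) = 1/8
  weight(Z=3) = 1/4
Total weight = 1/8 + 1/4 = 3/8
P(Z=2 | obs) = 1/8 / 3/8 = 1/3
P(Z=3 | obs) = 1/4 / 3/8 = 2/3

P(Z = 3 | obs) = 2/3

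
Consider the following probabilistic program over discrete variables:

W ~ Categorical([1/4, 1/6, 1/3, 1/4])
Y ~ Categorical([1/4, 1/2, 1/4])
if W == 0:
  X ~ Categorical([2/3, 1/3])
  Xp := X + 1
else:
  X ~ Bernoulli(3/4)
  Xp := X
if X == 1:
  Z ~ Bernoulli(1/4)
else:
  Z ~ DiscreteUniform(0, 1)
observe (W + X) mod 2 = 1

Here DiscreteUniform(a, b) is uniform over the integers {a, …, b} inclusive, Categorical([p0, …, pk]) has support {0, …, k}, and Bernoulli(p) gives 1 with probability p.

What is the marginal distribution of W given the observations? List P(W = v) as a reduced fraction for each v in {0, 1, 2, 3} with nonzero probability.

Enumerate traces; 24 have nonzero weight after conditioning:
  (W=0, Y=0, X=1, Z=0) weight 1/64
  (W=0, Y=0, X=1, Z=1) weight 1/192
  (W=0, Y=1, X=1, Z=0) weight 1/32
  (W=0, Y=1, X=1, Z=1) weight 1/96
  (W=0, Y=2, X=1, Z=0) weight 1/64
  (W=0, Y=2, X=1, Z=1) weight 1/192
  (W=1, Y=0, X=0, Z=0) weight 1/192
  (W=1, Y=0, X=0, Z=1) weight 1/192
  (W=2, Y=0, X=1, Z=0) weight 3/64
  (W=3, Y=0, X=0, Z=0) weight 1/128
  … 14 more
Group by W:
  weight(W=0) = 1/12
  weight(W=1) = 1/24
  weight(W=2) = 1/4
  weight(W=3) = 1/16
Total weight = 1/12 + 1/24 + 1/4 + 1/16 = 7/16
P(W=0 | obs) = 1/12 / 7/16 = 4/21
P(W=1 | obs) = 1/24 / 7/16 = 2/21
P(W=2 | obs) = 1/4 / 7/16 = 4/7
P(W=3 | obs) = 1/16 / 7/16 = 1/7

P(W=0) = 4/21, P(W=1) = 2/21, P(W=2) = 4/7, P(W=3) = 1/7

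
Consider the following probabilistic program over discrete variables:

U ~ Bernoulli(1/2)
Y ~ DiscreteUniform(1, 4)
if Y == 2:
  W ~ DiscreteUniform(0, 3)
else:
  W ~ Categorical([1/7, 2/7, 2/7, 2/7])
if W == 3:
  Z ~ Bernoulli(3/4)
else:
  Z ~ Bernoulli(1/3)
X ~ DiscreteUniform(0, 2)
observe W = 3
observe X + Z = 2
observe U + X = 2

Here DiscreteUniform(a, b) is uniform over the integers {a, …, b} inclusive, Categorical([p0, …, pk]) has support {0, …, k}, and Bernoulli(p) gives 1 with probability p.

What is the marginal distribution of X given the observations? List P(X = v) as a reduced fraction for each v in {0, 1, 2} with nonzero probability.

P(X=1) = 3/4, P(X=2) = 1/4

Enumerate traces; 8 have nonzero weight after conditioning:
  (U=0, Y=1, W=3, Z=0, X=2) weight 1/336
  (U=0, Y=2, W=3, Z=0, X=2) weight 1/384
  (U=0, Y=3, W=3, Z=0, X=2) weight 1/336
  (U=0, Y=4, W=3, Z=0, X=2) weight 1/336
  (U=1, Y=1, W=3, Z=1, X=1) weight 1/112
  (U=1, Y=2, W=3, Z=1, X=1) weight 1/128
  (U=1, Y=3, W=3, Z=1, X=1) weight 1/112
  (U=1, Y=4, W=3, Z=1, X=1) weight 1/112
Group by X:
  weight(X=1) = 31/896
  weight(X=2) = 31/2688
Total weight = 31/896 + 31/2688 = 31/672
P(X=1 | obs) = 31/896 / 31/672 = 3/4
P(X=2 | obs) = 31/2688 / 31/672 = 1/4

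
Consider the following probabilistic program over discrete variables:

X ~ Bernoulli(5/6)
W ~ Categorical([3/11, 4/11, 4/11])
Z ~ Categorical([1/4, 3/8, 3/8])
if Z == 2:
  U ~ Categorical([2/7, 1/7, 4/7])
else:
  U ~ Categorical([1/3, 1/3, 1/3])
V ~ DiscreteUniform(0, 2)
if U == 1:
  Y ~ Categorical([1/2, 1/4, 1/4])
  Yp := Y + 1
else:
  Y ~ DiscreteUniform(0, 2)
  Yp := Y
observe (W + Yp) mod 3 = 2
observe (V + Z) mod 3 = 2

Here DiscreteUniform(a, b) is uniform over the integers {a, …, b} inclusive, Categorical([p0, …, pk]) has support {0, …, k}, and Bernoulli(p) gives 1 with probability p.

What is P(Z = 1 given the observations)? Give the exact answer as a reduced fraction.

P(Z = 1 | obs) = 2793/7436

Enumerate traces; 54 have nonzero weight after conditioning:
  (X=0, W=0, Z=0, U=0, V=2, Y=2) weight 1/2376
  (X=0, W=0, Z=0, U=1, V=2, Y=1) weight 1/3168
  (X=0, W=0, Z=0, U=2, V=2, Y=2) weight 1/2376
  (X=0, W=0, Z=1, U=0, V=1, Y=2) weight 1/1584
  (X=0, W=0, Z=1, U=1, V=1, Y=1) weight 1/2112
  (X=0, W=0, Z=1, U=2, V=1, Y=2) weight 1/1584
  (X=0, W=0, Z=2, U=0, V=0, Y=2) weight 1/1848
  (X=0, W=0, Z=2, U=1, V=0, Y=1) weight 1/4928
  … 46 more
Group by Z:
  weight(Z=0) = 133/4752
  weight(Z=1) = 133/3168
  weight(Z=2) = 103/2464
Total weight = 133/4752 + 133/3168 + 103/2464 = 169/1512
P(Z=0 | obs) = 133/4752 / 169/1512 = 931/3718
P(Z=1 | obs) = 133/3168 / 169/1512 = 2793/7436
P(Z=2 | obs) = 103/2464 / 169/1512 = 2781/7436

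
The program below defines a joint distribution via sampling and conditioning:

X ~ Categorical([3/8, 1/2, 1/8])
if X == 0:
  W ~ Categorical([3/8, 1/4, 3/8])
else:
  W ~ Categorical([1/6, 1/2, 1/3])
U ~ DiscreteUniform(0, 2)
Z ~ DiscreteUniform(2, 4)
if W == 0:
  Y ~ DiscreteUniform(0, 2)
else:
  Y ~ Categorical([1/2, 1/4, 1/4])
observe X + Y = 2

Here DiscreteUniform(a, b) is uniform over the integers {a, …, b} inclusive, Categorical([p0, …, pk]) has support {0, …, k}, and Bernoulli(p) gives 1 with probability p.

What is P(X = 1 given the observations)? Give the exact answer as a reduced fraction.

P(X = 1 | obs) = 304/683

Enumerate traces; 81 have nonzero weight after conditioning:
  (X=0, W=0, U=0, Z=2, Y=2) weight 1/192
  (X=0, W=0, U=0, Z=3, Y=2) weight 1/192
  (X=0, W=0, U=0, Z=4, Y=2) weight 1/192
  (X=0, W=0, U=1, Z=2, Y=2) weight 1/192
  (X=0, W=0, U=1, Z=3, Y=2) weight 1/192
  (X=0, W=0, U=1, Z=4, Y=2) weight 1/192
  (X=0, W=0, U=2, Z=2, Y=2) weight 1/192
  (X=0, W=0, U=2, Z=3, Y=2) weight 1/192
  (X=1, W=0, U=0, Z=2, Y=1) weight 1/324
  (X=2, W=0, U=0, Z=2, Y=0) weight 1/1296
  … 71 more
Group by X:
  weight(X=0) = 27/256
  weight(X=1) = 19/144
  weight(X=2) = 17/288
Total weight = 27/256 + 19/144 + 17/288 = 683/2304
P(X=0 | obs) = 27/256 / 683/2304 = 243/683
P(X=1 | obs) = 19/144 / 683/2304 = 304/683
P(X=2 | obs) = 17/288 / 683/2304 = 136/683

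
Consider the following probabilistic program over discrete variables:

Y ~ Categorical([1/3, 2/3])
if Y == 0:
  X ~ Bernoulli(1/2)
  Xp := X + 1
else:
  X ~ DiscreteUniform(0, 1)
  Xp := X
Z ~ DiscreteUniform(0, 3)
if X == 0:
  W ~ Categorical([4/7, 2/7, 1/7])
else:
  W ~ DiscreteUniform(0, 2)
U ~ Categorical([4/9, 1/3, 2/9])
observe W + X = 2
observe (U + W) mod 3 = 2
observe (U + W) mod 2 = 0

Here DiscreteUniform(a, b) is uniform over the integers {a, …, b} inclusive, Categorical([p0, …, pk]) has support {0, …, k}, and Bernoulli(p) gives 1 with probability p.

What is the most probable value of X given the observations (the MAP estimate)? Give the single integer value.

Enumerate traces; 16 have nonzero weight after conditioning:
  (Y=0, X=0, Z=0, W=2, U=0) weight 1/378
  (Y=0, X=0, Z=1, W=2, U=0) weight 1/378
  (Y=0, X=0, Z=2, W=2, U=0) weight 1/378
  (Y=0, X=0, Z=3, W=2, U=0) weight 1/378
  (Y=0, X=1, Z=0, W=1, U=1) weight 1/216
  (Y=0, X=1, Z=1, W=1, U=1) weight 1/216
  (Y=0, X=1, Z=2, W=1, U=1) weight 1/216
  (Y=0, X=1, Z=3, W=1, U=1) weight 1/216
  … 8 more
Group by X:
  weight(X=0) = 2/63
  weight(X=1) = 1/18
Total weight = 2/63 + 1/18 = 11/126
P(X=0 | obs) = 2/63 / 11/126 = 4/11
P(X=1 | obs) = 1/18 / 11/126 = 7/11
argmax = 1

argmax_v P(X = v | obs) = 1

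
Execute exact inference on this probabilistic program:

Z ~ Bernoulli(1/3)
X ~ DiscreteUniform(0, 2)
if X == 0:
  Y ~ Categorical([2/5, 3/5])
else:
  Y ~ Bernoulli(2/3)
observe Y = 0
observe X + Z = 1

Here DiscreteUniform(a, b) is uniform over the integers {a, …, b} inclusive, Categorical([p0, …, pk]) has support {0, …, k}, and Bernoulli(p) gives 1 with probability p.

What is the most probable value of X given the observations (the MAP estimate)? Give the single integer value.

argmax_v P(X = v | obs) = 1

Enumerate traces; 2 have nonzero weight after conditioning:
  (Z=0, X=1, Y=0) weight 2/27
  (Z=1, X=0, Y=0) weight 2/45
Group by X:
  weight(X=0) = 2/45
  weight(X=1) = 2/27
Total weight = 2/45 + 2/27 = 16/135
P(X=0 | obs) = 2/45 / 16/135 = 3/8
P(X=1 | obs) = 2/27 / 16/135 = 5/8
argmax = 1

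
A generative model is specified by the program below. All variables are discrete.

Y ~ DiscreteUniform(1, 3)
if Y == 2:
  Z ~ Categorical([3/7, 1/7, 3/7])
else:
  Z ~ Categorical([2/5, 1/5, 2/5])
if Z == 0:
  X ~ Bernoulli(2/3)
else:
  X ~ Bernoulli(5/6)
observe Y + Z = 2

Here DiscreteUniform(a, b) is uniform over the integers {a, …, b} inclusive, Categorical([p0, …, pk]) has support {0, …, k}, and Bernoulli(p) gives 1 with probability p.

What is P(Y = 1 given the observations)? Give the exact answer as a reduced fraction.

Enumerate traces; 4 have nonzero weight after conditioning:
  (Y=1, Z=1, X=0) weight 1/90
  (Y=1, Z=1, X=1) weight 1/18
  (Y=2, Z=0, X=0) weight 1/21
  (Y=2, Z=0, X=1) weight 2/21
Group by Y:
  weight(Y=1) = 1/15
  weight(Y=2) = 1/7
Total weight = 1/15 + 1/7 = 22/105
P(Y=1 | obs) = 1/15 / 22/105 = 7/22
P(Y=2 | obs) = 1/7 / 22/105 = 15/22

P(Y = 1 | obs) = 7/22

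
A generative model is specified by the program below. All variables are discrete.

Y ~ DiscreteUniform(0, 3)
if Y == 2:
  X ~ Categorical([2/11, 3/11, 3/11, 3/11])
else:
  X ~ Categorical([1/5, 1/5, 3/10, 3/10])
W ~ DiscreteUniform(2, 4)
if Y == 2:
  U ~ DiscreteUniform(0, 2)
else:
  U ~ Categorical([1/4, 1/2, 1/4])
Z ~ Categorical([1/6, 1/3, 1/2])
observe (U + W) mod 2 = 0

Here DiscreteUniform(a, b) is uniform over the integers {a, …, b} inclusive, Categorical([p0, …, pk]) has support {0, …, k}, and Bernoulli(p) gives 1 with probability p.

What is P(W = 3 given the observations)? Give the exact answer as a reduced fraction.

P(W = 3 | obs) = 11/37

Enumerate traces; 240 have nonzero weight after conditioning:
  (Y=0, X=0, W=2, U=0, Z=0) weight 1/1440
  (Y=0, X=0, W=2, U=0, Z=1) weight 1/720
  (Y=0, X=0, W=2, U=0, Z=2) weight 1/480
  (Y=0, X=0, W=2, U=2, Z=0) weight 1/1440
  (Y=0, X=0, W=2, U=2, Z=1) weight 1/720
  (Y=0, X=0, W=2, U=2, Z=2) weight 1/480
  (Y=0, X=0, W=3, U=1, Z=0) weight 1/720
  (Y=0, X=0, W=3, U=1, Z=1) weight 1/360
  (Y=0, X=0, W=4, U=0, Z=0) weight 1/1440
  … 231 more
Group by W:
  weight(W=2) = 13/72
  weight(W=3) = 11/72
  weight(W=4) = 13/72
Total weight = 13/72 + 11/72 + 13/72 = 37/72
P(W=2 | obs) = 13/72 / 37/72 = 13/37
P(W=3 | obs) = 11/72 / 37/72 = 11/37
P(W=4 | obs) = 13/72 / 37/72 = 13/37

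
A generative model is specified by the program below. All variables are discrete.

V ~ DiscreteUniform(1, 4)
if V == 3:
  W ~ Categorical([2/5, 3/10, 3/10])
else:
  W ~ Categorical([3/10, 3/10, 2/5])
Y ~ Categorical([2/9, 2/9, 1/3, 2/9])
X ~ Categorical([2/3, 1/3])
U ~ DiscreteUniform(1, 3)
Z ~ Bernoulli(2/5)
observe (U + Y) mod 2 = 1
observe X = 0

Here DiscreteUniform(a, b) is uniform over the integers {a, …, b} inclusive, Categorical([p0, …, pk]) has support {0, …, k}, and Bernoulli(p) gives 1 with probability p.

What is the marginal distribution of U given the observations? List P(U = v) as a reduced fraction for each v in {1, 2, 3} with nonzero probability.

Enumerate traces; 144 have nonzero weight after conditioning:
  (V=1, W=0, Y=0, X=0, U=1, Z=0) weight 1/450
  (V=1, W=0, Y=0, X=0, U=1, Z=1) weight 1/675
  (V=1, W=0, Y=0, X=0, U=3, Z=0) weight 1/450
  (V=1, W=0, Y=0, X=0, U=3, Z=1) weight 1/675
  (V=1, W=0, Y=1, X=0, U=2, Z=0) weight 1/450
  (V=1, W=0, Y=1, X=0, U=2, Z=1) weight 1/675
  (V=1, W=0, Y=2, X=0, U=1, Z=0) weight 1/300
  (V=1, W=0, Y=2, X=0, U=1, Z=1) weight 1/450
  … 136 more
Group by U:
  weight(U=1) = 10/81
  weight(U=2) = 8/81
  weight(U=3) = 10/81
Total weight = 10/81 + 8/81 + 10/81 = 28/81
P(U=1 | obs) = 10/81 / 28/81 = 5/14
P(U=2 | obs) = 8/81 / 28/81 = 2/7
P(U=3 | obs) = 10/81 / 28/81 = 5/14

P(U=1) = 5/14, P(U=2) = 2/7, P(U=3) = 5/14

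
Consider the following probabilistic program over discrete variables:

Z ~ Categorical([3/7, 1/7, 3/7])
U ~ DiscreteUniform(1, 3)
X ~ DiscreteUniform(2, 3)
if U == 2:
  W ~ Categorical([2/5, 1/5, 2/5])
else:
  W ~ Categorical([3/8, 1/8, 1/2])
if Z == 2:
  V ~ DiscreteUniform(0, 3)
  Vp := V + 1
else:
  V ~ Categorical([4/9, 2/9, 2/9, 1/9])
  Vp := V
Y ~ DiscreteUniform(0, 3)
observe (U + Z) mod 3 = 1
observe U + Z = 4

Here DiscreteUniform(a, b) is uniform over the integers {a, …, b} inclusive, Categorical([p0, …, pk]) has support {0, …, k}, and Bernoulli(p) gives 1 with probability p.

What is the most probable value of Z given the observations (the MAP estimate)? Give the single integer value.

Enumerate traces; 192 have nonzero weight after conditioning:
  (Z=1, U=3, X=2, W=0, V=0, Y=0) weight 1/1008
  (Z=1, U=3, X=2, W=0, V=0, Y=1) weight 1/1008
  (Z=1, U=3, X=2, W=0, V=0, Y=2) weight 1/1008
  (Z=1, U=3, X=2, W=0, V=0, Y=3) weight 1/1008
  (Z=1, U=3, X=2, W=0, V=1, Y=0) weight 1/2016
  (Z=1, U=3, X=2, W=0, V=1, Y=1) weight 1/2016
  (Z=1, U=3, X=2, W=0, V=1, Y=2) weight 1/2016
  (Z=1, U=3, X=2, W=0, V=1, Y=3) weight 1/2016
  (Z=2, U=2, X=2, W=0, V=0, Y=0) weight 1/560
  … 183 more
Group by Z:
  weight(Z=1) = 1/21
  weight(Z=2) = 1/7
Total weight = 1/21 + 1/7 = 4/21
P(Z=1 | obs) = 1/21 / 4/21 = 1/4
P(Z=2 | obs) = 1/7 / 4/21 = 3/4
argmax = 2

argmax_v P(Z = v | obs) = 2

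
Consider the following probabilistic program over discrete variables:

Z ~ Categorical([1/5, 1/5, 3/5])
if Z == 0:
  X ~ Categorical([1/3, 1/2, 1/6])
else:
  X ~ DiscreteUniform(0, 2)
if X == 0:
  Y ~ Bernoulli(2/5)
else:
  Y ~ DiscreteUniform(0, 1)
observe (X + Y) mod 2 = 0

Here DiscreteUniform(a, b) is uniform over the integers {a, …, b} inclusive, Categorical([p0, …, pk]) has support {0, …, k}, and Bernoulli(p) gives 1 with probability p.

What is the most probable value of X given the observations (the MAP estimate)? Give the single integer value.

Enumerate traces; 9 have nonzero weight after conditioning:
  (Z=0, X=0, Y=0) weight 1/25
  (Z=0, X=1, Y=1) weight 1/20
  (Z=0, X=2, Y=0) weight 1/60
  (Z=1, X=0, Y=0) weight 1/25
  (Z=1, X=1, Y=1) weight 1/30
  (Z=1, X=2, Y=0) weight 1/30
  (Z=2, X=0, Y=0) weight 3/25
  (Z=2, X=1, Y=1) weight 1/10
  … 1 more
Group by X:
  weight(X=0) = 1/5
  weight(X=1) = 11/60
  weight(X=2) = 3/20
Total weight = 1/5 + 11/60 + 3/20 = 8/15
P(X=0 | obs) = 1/5 / 8/15 = 3/8
P(X=1 | obs) = 11/60 / 8/15 = 11/32
P(X=2 | obs) = 3/20 / 8/15 = 9/32
argmax = 0

argmax_v P(X = v | obs) = 0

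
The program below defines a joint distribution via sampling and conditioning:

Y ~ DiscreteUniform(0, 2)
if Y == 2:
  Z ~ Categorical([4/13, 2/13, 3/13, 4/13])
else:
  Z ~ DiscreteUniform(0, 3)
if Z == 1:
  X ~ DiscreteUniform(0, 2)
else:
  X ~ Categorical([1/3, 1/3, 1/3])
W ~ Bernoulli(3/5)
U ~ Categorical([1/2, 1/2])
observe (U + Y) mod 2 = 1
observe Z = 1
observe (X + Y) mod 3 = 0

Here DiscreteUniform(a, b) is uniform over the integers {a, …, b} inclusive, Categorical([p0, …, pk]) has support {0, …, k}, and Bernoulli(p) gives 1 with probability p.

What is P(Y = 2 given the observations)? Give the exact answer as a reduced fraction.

Enumerate traces; 6 have nonzero weight after conditioning:
  (Y=0, Z=1, X=0, W=0, U=1) weight 1/180
  (Y=0, Z=1, X=0, W=1, U=1) weight 1/120
  (Y=1, Z=1, X=2, W=0, U=0) weight 1/180
  (Y=1, Z=1, X=2, W=1, U=0) weight 1/120
  (Y=2, Z=1, X=1, W=0, U=1) weight 2/585
  (Y=2, Z=1, X=1, W=1, U=1) weight 1/195
Group by Y:
  weight(Y=0) = 1/72
  weight(Y=1) = 1/72
  weight(Y=2) = 1/117
Total weight = 1/72 + 1/72 + 1/117 = 17/468
P(Y=0 | obs) = 1/72 / 17/468 = 13/34
P(Y=1 | obs) = 1/72 / 17/468 = 13/34
P(Y=2 | obs) = 1/117 / 17/468 = 4/17

P(Y = 2 | obs) = 4/17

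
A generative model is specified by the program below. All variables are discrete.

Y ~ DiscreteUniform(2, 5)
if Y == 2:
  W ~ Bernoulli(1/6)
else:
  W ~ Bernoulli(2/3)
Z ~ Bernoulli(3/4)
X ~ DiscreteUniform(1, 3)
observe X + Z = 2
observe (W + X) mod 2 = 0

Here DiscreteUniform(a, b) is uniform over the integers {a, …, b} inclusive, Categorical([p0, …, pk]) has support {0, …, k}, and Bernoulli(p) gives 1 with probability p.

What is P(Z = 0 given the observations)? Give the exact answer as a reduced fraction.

P(Z = 0 | obs) = 11/50

Enumerate traces; 8 have nonzero weight after conditioning:
  (Y=2, W=0, Z=0, X=2) weight 5/288
  (Y=2, W=1, Z=1, X=1) weight 1/96
  (Y=3, W=0, Z=0, X=2) weight 1/144
  (Y=3, W=1, Z=1, X=1) weight 1/24
  (Y=4, W=0, Z=0, X=2) weight 1/144
  (Y=4, W=1, Z=1, X=1) weight 1/24
  (Y=5, W=0, Z=0, X=2) weight 1/144
  (Y=5, W=1, Z=1, X=1) weight 1/24
Group by Z:
  weight(Z=0) = 11/288
  weight(Z=1) = 13/96
Total weight = 11/288 + 13/96 = 25/144
P(Z=0 | obs) = 11/288 / 25/144 = 11/50
P(Z=1 | obs) = 13/96 / 25/144 = 39/50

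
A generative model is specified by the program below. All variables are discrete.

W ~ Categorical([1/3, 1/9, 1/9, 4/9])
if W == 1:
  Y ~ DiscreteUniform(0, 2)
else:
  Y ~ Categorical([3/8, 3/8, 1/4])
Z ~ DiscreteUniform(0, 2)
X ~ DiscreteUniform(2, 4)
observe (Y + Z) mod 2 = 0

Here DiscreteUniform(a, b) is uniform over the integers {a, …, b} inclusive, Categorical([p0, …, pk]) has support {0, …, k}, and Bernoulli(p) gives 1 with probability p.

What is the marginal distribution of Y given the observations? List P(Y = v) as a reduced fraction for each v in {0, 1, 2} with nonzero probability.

Enumerate traces; 60 have nonzero weight after conditioning:
  (W=0, Y=0, Z=0, X=2) weight 1/72
  (W=0, Y=0, Z=0, X=3) weight 1/72
  (W=0, Y=0, Z=0, X=4) weight 1/72
  (W=0, Y=0, Z=2, X=2) weight 1/72
  (W=0, Y=0, Z=2, X=3) weight 1/72
  (W=0, Y=0, Z=2, X=4) weight 1/72
  (W=0, Y=1, Z=1, X=2) weight 1/72
  (W=0, Y=1, Z=1, X=3) weight 1/72
  (W=0, Y=2, Z=0, X=2) weight 1/108
  … 51 more
Group by Y:
  weight(Y=0) = 20/81
  weight(Y=1) = 10/81
  weight(Y=2) = 14/81
Total weight = 20/81 + 10/81 + 14/81 = 44/81
P(Y=0 | obs) = 20/81 / 44/81 = 5/11
P(Y=1 | obs) = 10/81 / 44/81 = 5/22
P(Y=2 | obs) = 14/81 / 44/81 = 7/22

P(Y=0) = 5/11, P(Y=1) = 5/22, P(Y=2) = 7/22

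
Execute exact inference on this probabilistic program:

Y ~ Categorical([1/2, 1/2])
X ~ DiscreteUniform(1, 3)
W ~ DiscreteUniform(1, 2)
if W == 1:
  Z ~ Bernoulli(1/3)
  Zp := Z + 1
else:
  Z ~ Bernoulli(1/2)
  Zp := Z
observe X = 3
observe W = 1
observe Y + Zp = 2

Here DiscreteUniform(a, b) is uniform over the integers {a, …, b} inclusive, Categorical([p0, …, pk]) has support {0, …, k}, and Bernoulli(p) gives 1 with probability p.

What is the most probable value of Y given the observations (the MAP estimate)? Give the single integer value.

Enumerate traces; 2 have nonzero weight after conditioning:
  (Y=0, X=3, W=1, Z=1) weight 1/36
  (Y=1, X=3, W=1, Z=0) weight 1/18
Group by Y:
  weight(Y=0) = 1/36
  weight(Y=1) = 1/18
Total weight = 1/36 + 1/18 = 1/12
P(Y=0 | obs) = 1/36 / 1/12 = 1/3
P(Y=1 | obs) = 1/18 / 1/12 = 2/3
argmax = 1

argmax_v P(Y = v | obs) = 1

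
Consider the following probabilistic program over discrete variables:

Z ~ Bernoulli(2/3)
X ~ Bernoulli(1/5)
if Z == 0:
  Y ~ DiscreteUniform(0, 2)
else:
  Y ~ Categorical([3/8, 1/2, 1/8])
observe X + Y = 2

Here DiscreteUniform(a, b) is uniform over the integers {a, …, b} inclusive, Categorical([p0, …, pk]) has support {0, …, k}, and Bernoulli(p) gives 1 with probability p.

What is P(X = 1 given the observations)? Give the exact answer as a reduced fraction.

Enumerate traces; 4 have nonzero weight after conditioning:
  (Z=0, X=0, Y=2) weight 4/45
  (Z=0, X=1, Y=1) weight 1/45
  (Z=1, X=0, Y=2) weight 1/15
  (Z=1, X=1, Y=1) weight 1/15
Group by X:
  weight(X=0) = 7/45
  weight(X=1) = 4/45
Total weight = 7/45 + 4/45 = 11/45
P(X=0 | obs) = 7/45 / 11/45 = 7/11
P(X=1 | obs) = 4/45 / 11/45 = 4/11

P(X = 1 | obs) = 4/11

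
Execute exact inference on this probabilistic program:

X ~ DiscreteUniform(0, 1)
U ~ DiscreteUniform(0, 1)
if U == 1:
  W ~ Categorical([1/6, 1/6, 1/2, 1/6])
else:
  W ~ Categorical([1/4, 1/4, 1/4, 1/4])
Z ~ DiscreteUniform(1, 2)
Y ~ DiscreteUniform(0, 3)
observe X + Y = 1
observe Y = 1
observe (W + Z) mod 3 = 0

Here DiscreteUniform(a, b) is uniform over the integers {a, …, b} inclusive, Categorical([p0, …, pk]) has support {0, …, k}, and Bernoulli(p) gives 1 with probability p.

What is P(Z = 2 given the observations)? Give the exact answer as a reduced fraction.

P(Z = 2 | obs) = 5/14

Enumerate traces; 4 have nonzero weight after conditioning:
  (X=0, U=0, W=1, Z=2, Y=1) weight 1/128
  (X=0, U=0, W=2, Z=1, Y=1) weight 1/128
  (X=0, U=1, W=1, Z=2, Y=1) weight 1/192
  (X=0, U=1, W=2, Z=1, Y=1) weight 1/64
Group by Z:
  weight(Z=1) = 3/128
  weight(Z=2) = 5/384
Total weight = 3/128 + 5/384 = 7/192
P(Z=1 | obs) = 3/128 / 7/192 = 9/14
P(Z=2 | obs) = 5/384 / 7/192 = 5/14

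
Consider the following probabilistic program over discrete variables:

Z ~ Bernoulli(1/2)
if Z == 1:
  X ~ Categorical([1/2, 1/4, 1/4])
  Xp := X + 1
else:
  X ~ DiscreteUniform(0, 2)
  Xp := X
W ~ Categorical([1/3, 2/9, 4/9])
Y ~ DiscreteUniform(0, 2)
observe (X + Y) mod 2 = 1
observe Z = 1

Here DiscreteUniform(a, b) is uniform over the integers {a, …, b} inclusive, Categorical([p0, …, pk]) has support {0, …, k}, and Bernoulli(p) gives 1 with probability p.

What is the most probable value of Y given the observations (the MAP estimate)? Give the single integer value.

Enumerate traces; 12 have nonzero weight after conditioning:
  (Z=1, X=0, W=0, Y=1) weight 1/36
  (Z=1, X=0, W=1, Y=1) weight 1/54
  (Z=1, X=0, W=2, Y=1) weight 1/27
  (Z=1, X=1, W=0, Y=0) weight 1/72
  (Z=1, X=1, W=0, Y=2) weight 1/72
  (Z=1, X=1, W=1, Y=0) weight 1/108
  (Z=1, X=1, W=1, Y=2) weight 1/108
  (Z=1, X=1, W=2, Y=0) weight 1/54
  … 4 more
Group by Y:
  weight(Y=0) = 1/24
  weight(Y=1) = 1/8
  weight(Y=2) = 1/24
Total weight = 1/24 + 1/8 + 1/24 = 5/24
P(Y=0 | obs) = 1/24 / 5/24 = 1/5
P(Y=1 | obs) = 1/8 / 5/24 = 3/5
P(Y=2 | obs) = 1/24 / 5/24 = 1/5
argmax = 1

argmax_v P(Y = v | obs) = 1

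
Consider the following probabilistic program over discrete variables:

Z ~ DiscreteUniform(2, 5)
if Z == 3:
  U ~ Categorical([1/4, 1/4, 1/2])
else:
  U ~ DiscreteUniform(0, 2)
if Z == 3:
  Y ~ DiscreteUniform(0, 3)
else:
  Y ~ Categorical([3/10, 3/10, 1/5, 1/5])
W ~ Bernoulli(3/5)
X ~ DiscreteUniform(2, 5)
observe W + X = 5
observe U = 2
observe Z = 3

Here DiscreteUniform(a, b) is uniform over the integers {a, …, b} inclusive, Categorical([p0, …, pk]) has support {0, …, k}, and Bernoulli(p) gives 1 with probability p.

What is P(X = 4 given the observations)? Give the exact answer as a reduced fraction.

P(X = 4 | obs) = 3/5

Enumerate traces; 8 have nonzero weight after conditioning:
  (Z=3, U=2, Y=0, W=0, X=5) weight 1/320
  (Z=3, U=2, Y=0, W=1, X=4) weight 3/640
  (Z=3, U=2, Y=1, W=0, X=5) weight 1/320
  (Z=3, U=2, Y=1, W=1, X=4) weight 3/640
  (Z=3, U=2, Y=2, W=0, X=5) weight 1/320
  (Z=3, U=2, Y=2, W=1, X=4) weight 3/640
  (Z=3, U=2, Y=3, W=0, X=5) weight 1/320
  (Z=3, U=2, Y=3, W=1, X=4) weight 3/640
Group by X:
  weight(X=4) = 3/160
  weight(X=5) = 1/80
Total weight = 3/160 + 1/80 = 1/32
P(X=4 | obs) = 3/160 / 1/32 = 3/5
P(X=5 | obs) = 1/80 / 1/32 = 2/5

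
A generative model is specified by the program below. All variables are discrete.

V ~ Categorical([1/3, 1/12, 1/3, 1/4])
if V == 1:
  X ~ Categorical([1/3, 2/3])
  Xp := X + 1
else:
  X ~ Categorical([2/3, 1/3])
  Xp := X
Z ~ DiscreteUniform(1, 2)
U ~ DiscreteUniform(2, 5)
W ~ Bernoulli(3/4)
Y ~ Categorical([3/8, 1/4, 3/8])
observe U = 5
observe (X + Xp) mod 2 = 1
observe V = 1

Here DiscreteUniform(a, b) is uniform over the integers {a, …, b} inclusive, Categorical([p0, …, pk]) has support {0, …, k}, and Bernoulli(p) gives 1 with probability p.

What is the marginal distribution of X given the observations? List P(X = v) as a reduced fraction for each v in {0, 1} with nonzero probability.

P(X=0) = 1/3, P(X=1) = 2/3

Enumerate traces; 24 have nonzero weight after conditioning:
  (V=1, X=0, Z=1, U=5, W=0, Y=0) weight 1/3072
  (V=1, X=0, Z=1, U=5, W=0, Y=1) weight 1/4608
  (V=1, X=0, Z=1, U=5, W=0, Y=2) weight 1/3072
  (V=1, X=0, Z=1, U=5, W=1, Y=0) weight 1/1024
  (V=1, X=0, Z=1, U=5, W=1, Y=1) weight 1/1536
  (V=1, X=0, Z=1, U=5, W=1, Y=2) weight 1/1024
  (V=1, X=0, Z=2, U=5, W=0, Y=0) weight 1/3072
  (V=1, X=0, Z=2, U=5, W=0, Y=1) weight 1/4608
  (V=1, X=1, Z=1, U=5, W=0, Y=0) weight 1/1536
  … 15 more
Group by X:
  weight(X=0) = 1/144
  weight(X=1) = 1/72
Total weight = 1/144 + 1/72 = 1/48
P(X=0 | obs) = 1/144 / 1/48 = 1/3
P(X=1 | obs) = 1/72 / 1/48 = 2/3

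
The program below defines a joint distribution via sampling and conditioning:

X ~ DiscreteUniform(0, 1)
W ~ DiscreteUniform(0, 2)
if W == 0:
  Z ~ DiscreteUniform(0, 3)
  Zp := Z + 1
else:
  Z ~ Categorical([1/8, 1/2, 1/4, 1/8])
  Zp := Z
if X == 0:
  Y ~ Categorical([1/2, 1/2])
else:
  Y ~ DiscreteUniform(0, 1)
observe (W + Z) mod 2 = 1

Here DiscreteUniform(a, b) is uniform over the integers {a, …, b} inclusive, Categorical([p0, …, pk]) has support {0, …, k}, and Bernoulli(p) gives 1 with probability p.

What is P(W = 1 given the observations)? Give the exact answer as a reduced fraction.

P(W = 1 | obs) = 1/4

Enumerate traces; 24 have nonzero weight after conditioning:
  (X=0, W=0, Z=1, Y=0) weight 1/48
  (X=0, W=0, Z=1, Y=1) weight 1/48
  (X=0, W=0, Z=3, Y=0) weight 1/48
  (X=0, W=0, Z=3, Y=1) weight 1/48
  (X=0, W=1, Z=0, Y=0) weight 1/96
  (X=0, W=1, Z=0, Y=1) weight 1/96
  (X=0, W=1, Z=2, Y=0) weight 1/48
  (X=0, W=1, Z=2, Y=1) weight 1/48
  (X=0, W=2, Z=1, Y=0) weight 1/24
  … 15 more
Group by W:
  weight(W=0) = 1/6
  weight(W=1) = 1/8
  weight(W=2) = 5/24
Total weight = 1/6 + 1/8 + 5/24 = 1/2
P(W=0 | obs) = 1/6 / 1/2 = 1/3
P(W=1 | obs) = 1/8 / 1/2 = 1/4
P(W=2 | obs) = 5/24 / 1/2 = 5/12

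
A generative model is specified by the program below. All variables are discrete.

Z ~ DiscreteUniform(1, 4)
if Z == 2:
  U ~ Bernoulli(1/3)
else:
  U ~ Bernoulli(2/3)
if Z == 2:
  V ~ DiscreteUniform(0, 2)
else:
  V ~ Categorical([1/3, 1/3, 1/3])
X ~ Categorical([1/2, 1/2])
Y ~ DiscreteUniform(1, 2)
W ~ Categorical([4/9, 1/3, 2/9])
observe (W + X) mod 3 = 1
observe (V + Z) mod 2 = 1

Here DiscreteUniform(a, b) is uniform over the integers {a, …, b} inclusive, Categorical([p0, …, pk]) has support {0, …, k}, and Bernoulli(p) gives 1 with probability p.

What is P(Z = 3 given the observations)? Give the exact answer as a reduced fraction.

Enumerate traces; 48 have nonzero weight after conditioning:
  (Z=1, U=0, V=0, X=0, Y=1, W=1) weight 1/432
  (Z=1, U=0, V=0, X=0, Y=2, W=1) weight 1/432
  (Z=1, U=0, V=0, X=1, Y=1, W=0) weight 1/324
  (Z=1, U=0, V=0, X=1, Y=2, W=0) weight 1/324
  (Z=1, U=0, V=2, X=0, Y=1, W=1) weight 1/432
  (Z=1, U=0, V=2, X=0, Y=2, W=1) weight 1/432
  (Z=1, U=0, V=2, X=1, Y=1, W=0) weight 1/324
  (Z=1, U=0, V=2, X=1, Y=2, W=0) weight 1/324
  (Z=2, U=0, V=1, X=0, Y=1, W=1) weight 1/216
  (Z=3, U=0, V=0, X=0, Y=1, W=1) weight 1/432
  … 38 more
Group by Z:
  weight(Z=1) = 7/108
  weight(Z=2) = 7/216
  weight(Z=3) = 7/108
  weight(Z=4) = 7/216
Total weight = 7/108 + 7/216 + 7/108 + 7/216 = 7/36
P(Z=1 | obs) = 7/108 / 7/36 = 1/3
P(Z=2 | obs) = 7/216 / 7/36 = 1/6
P(Z=3 | obs) = 7/108 / 7/36 = 1/3
P(Z=4 | obs) = 7/216 / 7/36 = 1/6

P(Z = 3 | obs) = 1/3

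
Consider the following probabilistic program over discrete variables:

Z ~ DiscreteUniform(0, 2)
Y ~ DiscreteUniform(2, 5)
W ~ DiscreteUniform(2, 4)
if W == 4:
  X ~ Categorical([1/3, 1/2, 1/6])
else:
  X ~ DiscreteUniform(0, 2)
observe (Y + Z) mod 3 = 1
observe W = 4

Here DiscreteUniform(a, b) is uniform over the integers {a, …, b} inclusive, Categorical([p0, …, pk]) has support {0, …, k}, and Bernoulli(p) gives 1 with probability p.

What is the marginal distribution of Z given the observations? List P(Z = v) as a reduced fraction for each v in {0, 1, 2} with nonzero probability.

Enumerate traces; 12 have nonzero weight after conditioning:
  (Z=0, Y=4, W=4, X=0) weight 1/108
  (Z=0, Y=4, W=4, X=1) weight 1/72
  (Z=0, Y=4, W=4, X=2) weight 1/216
  (Z=1, Y=3, W=4, X=0) weight 1/108
  (Z=1, Y=3, W=4, X=1) weight 1/72
  (Z=1, Y=3, W=4, X=2) weight 1/216
  (Z=2, Y=2, W=4, X=0) weight 1/108
  (Z=2, Y=2, W=4, X=1) weight 1/72
  … 4 more
Group by Z:
  weight(Z=0) = 1/36
  weight(Z=1) = 1/36
  weight(Z=2) = 1/18
Total weight = 1/36 + 1/36 + 1/18 = 1/9
P(Z=0 | obs) = 1/36 / 1/9 = 1/4
P(Z=1 | obs) = 1/36 / 1/9 = 1/4
P(Z=2 | obs) = 1/18 / 1/9 = 1/2

P(Z=0) = 1/4, P(Z=1) = 1/4, P(Z=2) = 1/2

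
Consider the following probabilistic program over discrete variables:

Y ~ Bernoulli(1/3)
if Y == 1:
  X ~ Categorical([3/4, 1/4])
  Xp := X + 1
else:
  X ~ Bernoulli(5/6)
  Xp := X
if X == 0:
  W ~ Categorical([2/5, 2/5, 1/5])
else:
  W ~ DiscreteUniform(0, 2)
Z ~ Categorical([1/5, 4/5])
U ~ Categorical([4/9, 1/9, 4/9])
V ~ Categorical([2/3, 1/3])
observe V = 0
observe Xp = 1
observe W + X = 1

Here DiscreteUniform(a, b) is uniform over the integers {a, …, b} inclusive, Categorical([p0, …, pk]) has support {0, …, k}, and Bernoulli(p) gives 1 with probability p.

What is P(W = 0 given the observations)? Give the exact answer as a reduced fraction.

P(W = 0 | obs) = 50/77

Enumerate traces; 12 have nonzero weight after conditioning:
  (Y=0, X=1, W=0, Z=0, U=0, V=0) weight 8/729
  (Y=0, X=1, W=0, Z=0, U=1, V=0) weight 2/729
  (Y=0, X=1, W=0, Z=0, U=2, V=0) weight 8/729
  (Y=0, X=1, W=0, Z=1, U=0, V=0) weight 32/729
  (Y=0, X=1, W=0, Z=1, U=1, V=0) weight 8/729
  (Y=0, X=1, W=0, Z=1, U=2, V=0) weight 32/729
  (Y=1, X=0, W=1, Z=0, U=0, V=0) weight 4/675
  (Y=1, X=0, W=1, Z=0, U=1, V=0) weight 1/675
  … 4 more
Group by W:
  weight(W=0) = 10/81
  weight(W=1) = 1/15
Total weight = 10/81 + 1/15 = 77/405
P(W=0 | obs) = 10/81 / 77/405 = 50/77
P(W=1 | obs) = 1/15 / 77/405 = 27/77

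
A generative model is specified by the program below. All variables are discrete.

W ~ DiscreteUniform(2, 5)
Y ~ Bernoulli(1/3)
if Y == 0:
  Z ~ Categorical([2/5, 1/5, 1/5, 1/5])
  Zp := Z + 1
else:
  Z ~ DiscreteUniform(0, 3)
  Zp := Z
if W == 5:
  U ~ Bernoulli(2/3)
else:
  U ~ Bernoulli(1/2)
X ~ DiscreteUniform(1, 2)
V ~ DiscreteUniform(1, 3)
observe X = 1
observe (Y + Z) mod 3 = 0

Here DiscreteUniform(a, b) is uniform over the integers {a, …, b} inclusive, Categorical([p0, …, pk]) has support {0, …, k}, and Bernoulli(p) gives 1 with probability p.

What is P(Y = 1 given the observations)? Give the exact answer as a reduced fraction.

Enumerate traces; 72 have nonzero weight after conditioning:
  (W=2, Y=0, Z=0, U=0, X=1, V=1) weight 1/180
  (W=2, Y=0, Z=0, U=0, X=1, V=2) weight 1/180
  (W=2, Y=0, Z=0, U=0, X=1, V=3) weight 1/180
  (W=2, Y=0, Z=0, U=1, X=1, V=1) weight 1/180
  (W=2, Y=0, Z=0, U=1, X=1, V=2) weight 1/180
  (W=2, Y=0, Z=0, U=1, X=1, V=3) weight 1/180
  (W=2, Y=0, Z=3, U=0, X=1, V=1) weight 1/360
  (W=2, Y=0, Z=3, U=0, X=1, V=2) weight 1/360
  (W=2, Y=1, Z=2, U=0, X=1, V=1) weight 1/576
  … 63 more
Group by Y:
  weight(Y=0) = 1/5
  weight(Y=1) = 1/24
Total weight = 1/5 + 1/24 = 29/120
P(Y=0 | obs) = 1/5 / 29/120 = 24/29
P(Y=1 | obs) = 1/24 / 29/120 = 5/29

P(Y = 1 | obs) = 5/29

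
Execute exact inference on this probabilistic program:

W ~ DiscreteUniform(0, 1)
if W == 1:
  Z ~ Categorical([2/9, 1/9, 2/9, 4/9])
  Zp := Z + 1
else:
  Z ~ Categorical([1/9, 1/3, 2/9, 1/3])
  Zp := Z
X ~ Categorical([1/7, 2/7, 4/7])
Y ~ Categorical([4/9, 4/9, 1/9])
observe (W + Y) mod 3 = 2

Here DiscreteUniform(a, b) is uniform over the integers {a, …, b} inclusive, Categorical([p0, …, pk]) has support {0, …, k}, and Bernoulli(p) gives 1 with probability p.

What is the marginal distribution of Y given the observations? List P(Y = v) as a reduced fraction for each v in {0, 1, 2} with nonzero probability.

P(Y=1) = 4/5, P(Y=2) = 1/5

Enumerate traces; 24 have nonzero weight after conditioning:
  (W=0, Z=0, X=0, Y=2) weight 1/1134
  (W=0, Z=0, X=1, Y=2) weight 1/567
  (W=0, Z=0, X=2, Y=2) weight 2/567
  (W=0, Z=1, X=0, Y=2) weight 1/378
  (W=0, Z=1, X=1, Y=2) weight 1/189
  (W=0, Z=1, X=2, Y=2) weight 2/189
  (W=0, Z=2, X=0, Y=2) weight 1/567
  (W=0, Z=2, X=1, Y=2) weight 2/567
  (W=1, Z=0, X=0, Y=1) weight 4/567
  … 15 more
Group by Y:
  weight(Y=1) = 2/9
  weight(Y=2) = 1/18
Total weight = 2/9 + 1/18 = 5/18
P(Y=1 | obs) = 2/9 / 5/18 = 4/5
P(Y=2 | obs) = 1/18 / 5/18 = 1/5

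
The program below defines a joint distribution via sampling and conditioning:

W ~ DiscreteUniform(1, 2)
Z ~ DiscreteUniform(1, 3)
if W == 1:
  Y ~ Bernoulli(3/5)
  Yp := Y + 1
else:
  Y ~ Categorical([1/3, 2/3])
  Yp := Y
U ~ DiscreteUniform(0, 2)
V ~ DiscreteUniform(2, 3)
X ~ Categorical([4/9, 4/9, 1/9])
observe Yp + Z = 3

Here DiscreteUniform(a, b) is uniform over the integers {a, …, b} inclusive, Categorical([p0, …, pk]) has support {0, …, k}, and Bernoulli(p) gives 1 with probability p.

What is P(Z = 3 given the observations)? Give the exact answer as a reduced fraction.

Enumerate traces; 72 have nonzero weight after conditioning:
  (W=1, Z=1, Y=1, U=0, V=2, X=0) weight 1/135
  (W=1, Z=1, Y=1, U=0, V=2, X=1) weight 1/135
  (W=1, Z=1, Y=1, U=0, V=2, X=2) weight 1/540
  (W=1, Z=1, Y=1, U=0, V=3, X=0) weight 1/135
  (W=1, Z=1, Y=1, U=0, V=3, X=1) weight 1/135
  (W=1, Z=1, Y=1, U=0, V=3, X=2) weight 1/540
  (W=1, Z=1, Y=1, U=1, V=2, X=0) weight 1/135
  (W=1, Z=1, Y=1, U=1, V=2, X=1) weight 1/135
  (W=1, Z=2, Y=0, U=0, V=2, X=0) weight 2/405
  (W=2, Z=3, Y=0, U=0, V=2, X=0) weight 1/243
  … 62 more
Group by Z:
  weight(Z=1) = 1/10
  weight(Z=2) = 8/45
  weight(Z=3) = 1/18
Total weight = 1/10 + 8/45 + 1/18 = 1/3
P(Z=1 | obs) = 1/10 / 1/3 = 3/10
P(Z=2 | obs) = 8/45 / 1/3 = 8/15
P(Z=3 | obs) = 1/18 / 1/3 = 1/6

P(Z = 3 | obs) = 1/6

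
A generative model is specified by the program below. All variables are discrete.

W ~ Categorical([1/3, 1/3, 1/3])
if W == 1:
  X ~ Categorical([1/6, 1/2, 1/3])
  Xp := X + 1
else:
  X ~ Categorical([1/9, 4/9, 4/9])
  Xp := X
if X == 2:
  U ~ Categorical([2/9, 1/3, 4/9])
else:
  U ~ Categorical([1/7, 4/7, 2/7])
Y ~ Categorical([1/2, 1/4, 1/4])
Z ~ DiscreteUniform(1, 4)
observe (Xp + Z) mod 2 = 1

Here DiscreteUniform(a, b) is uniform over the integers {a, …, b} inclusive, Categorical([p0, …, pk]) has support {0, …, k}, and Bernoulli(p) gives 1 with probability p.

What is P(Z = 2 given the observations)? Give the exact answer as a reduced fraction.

Enumerate traces; 162 have nonzero weight after conditioning:
  (W=0, X=0, U=0, Y=0, Z=1) weight 1/1512
  (W=0, X=0, U=0, Y=0, Z=3) weight 1/1512
  (W=0, X=0, U=0, Y=1, Z=1) weight 1/3024
  (W=0, X=0, U=0, Y=1, Z=3) weight 1/3024
  (W=0, X=0, U=0, Y=2, Z=1) weight 1/3024
  (W=0, X=0, U=0, Y=2, Z=3) weight 1/3024
  (W=0, X=0, U=1, Y=0, Z=1) weight 1/378
  (W=0, X=0, U=1, Y=0, Z=3) weight 1/378
  (W=0, X=1, U=0, Y=0, Z=2) weight 1/378
  (W=0, X=1, U=0, Y=0, Z=4) weight 1/378
  … 152 more
Group by Z:
  weight(Z=1) = 29/216
  weight(Z=2) = 25/216
  weight(Z=3) = 29/216
  weight(Z=4) = 25/216
Total weight = 29/216 + 25/216 + 29/216 + 25/216 = 1/2
P(Z=1 | obs) = 29/216 / 1/2 = 29/108
P(Z=2 | obs) = 25/216 / 1/2 = 25/108
P(Z=3 | obs) = 29/216 / 1/2 = 29/108
P(Z=4 | obs) = 25/216 / 1/2 = 25/108

P(Z = 2 | obs) = 25/108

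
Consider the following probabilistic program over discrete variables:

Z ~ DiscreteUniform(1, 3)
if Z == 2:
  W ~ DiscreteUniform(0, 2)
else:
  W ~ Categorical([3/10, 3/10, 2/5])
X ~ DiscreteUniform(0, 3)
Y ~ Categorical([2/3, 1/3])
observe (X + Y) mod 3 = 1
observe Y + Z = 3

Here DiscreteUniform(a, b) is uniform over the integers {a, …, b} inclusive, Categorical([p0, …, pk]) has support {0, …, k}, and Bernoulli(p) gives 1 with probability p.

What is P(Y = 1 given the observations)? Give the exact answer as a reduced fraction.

P(Y = 1 | obs) = 1/2

Enumerate traces; 9 have nonzero weight after conditioning:
  (Z=2, W=0, X=0, Y=1) weight 1/108
  (Z=2, W=0, X=3, Y=1) weight 1/108
  (Z=2, W=1, X=0, Y=1) weight 1/108
  (Z=2, W=1, X=3, Y=1) weight 1/108
  (Z=2, W=2, X=0, Y=1) weight 1/108
  (Z=2, W=2, X=3, Y=1) weight 1/108
  (Z=3, W=0, X=1, Y=0) weight 1/60
  (Z=3, W=1, X=1, Y=0) weight 1/60
  … 1 more
Group by Y:
  weight(Y=0) = 1/18
  weight(Y=1) = 1/18
Total weight = 1/18 + 1/18 = 1/9
P(Y=0 | obs) = 1/18 / 1/9 = 1/2
P(Y=1 | obs) = 1/18 / 1/9 = 1/2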